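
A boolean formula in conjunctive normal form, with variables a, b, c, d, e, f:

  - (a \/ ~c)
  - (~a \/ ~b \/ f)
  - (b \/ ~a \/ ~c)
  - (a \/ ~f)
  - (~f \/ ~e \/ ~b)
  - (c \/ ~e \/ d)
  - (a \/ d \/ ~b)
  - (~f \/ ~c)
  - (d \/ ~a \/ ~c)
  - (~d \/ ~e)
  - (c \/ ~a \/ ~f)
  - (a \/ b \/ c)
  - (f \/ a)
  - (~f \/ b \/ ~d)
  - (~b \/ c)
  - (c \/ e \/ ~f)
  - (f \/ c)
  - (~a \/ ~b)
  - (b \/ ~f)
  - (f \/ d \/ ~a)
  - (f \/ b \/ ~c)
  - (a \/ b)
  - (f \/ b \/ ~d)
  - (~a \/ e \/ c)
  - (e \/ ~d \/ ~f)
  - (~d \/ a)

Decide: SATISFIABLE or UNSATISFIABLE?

a = True:
  propagation gives b=False, c=False, f=False; an empty clause results — contradiction.
a = False:
  propagation gives c=False, f=False; an empty clause results — contradiction.
Every branch closes, so no satisfying assignment exists.

UNSATISFIABLE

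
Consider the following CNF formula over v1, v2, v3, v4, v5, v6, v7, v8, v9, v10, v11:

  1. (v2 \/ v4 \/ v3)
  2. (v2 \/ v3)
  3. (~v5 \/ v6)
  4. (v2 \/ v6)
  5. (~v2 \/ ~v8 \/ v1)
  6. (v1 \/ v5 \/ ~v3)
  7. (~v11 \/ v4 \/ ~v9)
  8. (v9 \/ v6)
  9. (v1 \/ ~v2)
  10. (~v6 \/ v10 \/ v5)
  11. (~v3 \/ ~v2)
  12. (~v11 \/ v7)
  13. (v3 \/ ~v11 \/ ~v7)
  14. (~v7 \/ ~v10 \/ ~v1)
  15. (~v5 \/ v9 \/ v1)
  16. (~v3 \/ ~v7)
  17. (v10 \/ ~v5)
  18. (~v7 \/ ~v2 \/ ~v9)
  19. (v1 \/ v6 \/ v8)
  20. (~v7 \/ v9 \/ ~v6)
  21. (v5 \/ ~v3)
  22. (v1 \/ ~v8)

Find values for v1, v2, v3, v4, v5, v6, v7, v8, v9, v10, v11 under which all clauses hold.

v1=True, v2=True, v3=False, v4=True, v5=False, v6=False, v7=False, v8=False, v9=True, v10=False, v11=False

Pure literal: v4 appears only positively; assign v4 = True.
v11 occurs only negated in the remaining clauses — set v11 = False.
Set v1 = True and propagate.
Try v2 = True.
  then v3 is forced to False.
The remaining clauses are satisfied by v5 = False, v6 = False, v7 = False, v8 = False, v9 = True, v10 = False.
Every clause has at least one true literal under this assignment.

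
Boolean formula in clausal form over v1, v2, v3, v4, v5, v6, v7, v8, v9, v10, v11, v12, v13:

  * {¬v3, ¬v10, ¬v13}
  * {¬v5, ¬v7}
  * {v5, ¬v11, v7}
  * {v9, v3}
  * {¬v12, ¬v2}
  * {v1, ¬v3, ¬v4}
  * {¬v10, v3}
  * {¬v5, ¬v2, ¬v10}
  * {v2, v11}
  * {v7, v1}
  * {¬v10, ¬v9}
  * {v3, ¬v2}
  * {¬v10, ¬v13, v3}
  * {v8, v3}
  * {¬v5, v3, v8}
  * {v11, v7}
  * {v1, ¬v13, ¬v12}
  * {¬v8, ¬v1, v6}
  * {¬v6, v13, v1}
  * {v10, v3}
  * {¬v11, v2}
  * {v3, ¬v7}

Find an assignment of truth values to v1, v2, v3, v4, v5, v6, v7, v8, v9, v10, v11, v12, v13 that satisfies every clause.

v1=False  v2=True  v3=True  v4=False  v5=False  v6=True  v7=True  v8=True  v9=False  v10=False  v11=True  v12=False  v13=True

Check each clause:
  1. {¬v3, ¬v10, ¬v13} — ¬v10 is true.
  2. {¬v5, ¬v7} — ¬v5 is true.
  3. {v5, ¬v11, v7} — v7 is true.
  4. {v3, v9} — v3 is true.
  5. {¬v12, ¬v2} — ¬v12 is true.
  6. {v1, ¬v4, ¬v3} — ¬v4 is true.
  7. {¬v10, v3} — v3 is true.
  8. {¬v10, ¬v2, ¬v5} — ¬v5 is true.
  9. {v2, v11} — v2 is true.
  10. {v7, v1} — v7 is true.
  11. {¬v9, ¬v10} — ¬v10 is true.
  12. {v3, ¬v2} — v3 is true.
  13. {¬v10, v3, ¬v13} — v3 is true.
  14. {v3, v8} — v8 is true.
  15. {v8, v3, ¬v5} — v8 is true.
  16. {v7, v11} — v11 is true.
  17. {¬v13, v1, ¬v12} — ¬v12 is true.
  18. {v6, ¬v1, ¬v8} — ¬v1 is true.
  19. {v13, ¬v6, v1} — v13 is true.
  20. {v10, v3} — v3 is true.
  21. {¬v11, v2} — v2 is true.
  22. {¬v7, v3} — v3 is true.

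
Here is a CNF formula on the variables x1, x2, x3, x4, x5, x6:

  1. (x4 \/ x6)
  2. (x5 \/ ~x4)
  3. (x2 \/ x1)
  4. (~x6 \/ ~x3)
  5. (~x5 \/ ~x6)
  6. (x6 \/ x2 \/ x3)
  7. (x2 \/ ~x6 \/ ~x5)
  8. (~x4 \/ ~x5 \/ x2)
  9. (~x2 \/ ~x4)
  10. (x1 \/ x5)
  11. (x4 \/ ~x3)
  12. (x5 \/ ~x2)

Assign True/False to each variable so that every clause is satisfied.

x1 = True, x2 = False, x3 = False, x4 = False, x5 = False, x6 = True

Pure literal: x1 appears only positively; assign x1 = True.
Branch on x2: take x2 = False.
Try x3 = False.
  then x6 is forced to True.
  then x5 is forced to False.
  then x4 is forced to False.
Every clause has at least one true literal under this assignment.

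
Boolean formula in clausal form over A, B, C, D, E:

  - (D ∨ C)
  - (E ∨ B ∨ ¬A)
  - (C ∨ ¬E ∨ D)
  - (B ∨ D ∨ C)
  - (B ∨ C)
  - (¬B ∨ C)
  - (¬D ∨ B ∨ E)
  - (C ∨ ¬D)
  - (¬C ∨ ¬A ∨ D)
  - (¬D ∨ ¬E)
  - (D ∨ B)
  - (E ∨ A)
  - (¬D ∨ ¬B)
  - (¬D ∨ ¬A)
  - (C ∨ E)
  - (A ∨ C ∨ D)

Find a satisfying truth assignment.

A=False, B=True, C=True, D=False, E=True

Check each clause:
  1. (D ∨ C) — C is true.
  2. (¬A ∨ B ∨ E) — B is true.
  3. (¬E ∨ D ∨ C) — C is true.
  4. (C ∨ B ∨ D) — B is true.
  5. (B ∨ C) — B is true.
  6. (¬B ∨ C) — C is true.
  7. (¬D ∨ E ∨ B) — B is true.
  8. (C ∨ ¬D) — C is true.
  9. (¬C ∨ ¬A ∨ D) — ¬A is true.
  10. (¬E ∨ ¬D) — ¬D is true.
  11. (D ∨ B) — B is true.
  12. (A ∨ E) — E is true.
  13. (¬D ∨ ¬B) — ¬D is true.
  14. (¬D ∨ ¬A) — ¬D is true.
  15. (E ∨ C) — C is true.
  16. (C ∨ D ∨ A) — C is true.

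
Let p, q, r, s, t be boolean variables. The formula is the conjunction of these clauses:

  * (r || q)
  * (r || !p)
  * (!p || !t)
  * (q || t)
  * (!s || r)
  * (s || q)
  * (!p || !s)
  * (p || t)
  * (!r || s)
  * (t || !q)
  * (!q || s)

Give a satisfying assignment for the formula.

p=False, q=True, r=True, s=True, t=True

Try p = False.
  then t is forced to True.
Try q = True.
  then s is forced to True.
  then r is forced to True.
Check each clause:
  1. (r || q) — q is true.
  2. (r || !p) — r is true.
  3. (!p || !t) — !p is true.
  4. (q || t) — q is true.
  5. (!s || r) — r is true.
  6. (q || s) — q is true.
  7. (!s || !p) — !p is true.
  8. (p || t) — t is true.
  9. (!r || s) — s is true.
  10. (t || !q) — t is true.
  11. (!q || s) — s is true.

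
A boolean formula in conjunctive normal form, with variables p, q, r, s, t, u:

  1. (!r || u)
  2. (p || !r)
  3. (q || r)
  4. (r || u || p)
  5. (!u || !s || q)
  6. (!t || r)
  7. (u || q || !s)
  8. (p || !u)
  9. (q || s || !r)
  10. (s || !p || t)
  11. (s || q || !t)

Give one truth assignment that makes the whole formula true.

p = 1, q = 1, r = 1, s = 0, t = 1, u = 1

Pure literal: q appears only positively; assign q = True.
Branch on p: take p = True.
Set r = True and propagate.
  then u is forced to True.
The remaining clauses are satisfied by s = False, t = True.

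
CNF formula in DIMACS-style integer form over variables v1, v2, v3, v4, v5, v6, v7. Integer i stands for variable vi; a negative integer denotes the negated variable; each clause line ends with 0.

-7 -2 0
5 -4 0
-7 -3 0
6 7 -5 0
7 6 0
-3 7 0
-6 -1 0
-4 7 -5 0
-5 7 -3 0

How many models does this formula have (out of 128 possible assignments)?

Case analysis on v7 and v5:
  v7=1, v5=1: v4 free; 3 ways for (v1,v2,v3,v6) × 2^1 = 6.
  v7=1, v5=0: remaining (v1,v2,v3,v4,v6) ∈ {(0,0,0,0,0); (0,0,0,0,1); (1,0,0,0,0)} — 3.
  v7=0, v5=1: remaining (v1,v2,v3,v4,v6) ∈ {(0,0,0,0,1); (0,1,0,0,1)} — 2.
  v7=0, v5=0: remaining (v1,v2,v3,v4,v6) ∈ {(0,0,0,0,1); (0,1,0,0,1)} — 2.
Total: 6 + 3 + 2 + 2 = 13.

13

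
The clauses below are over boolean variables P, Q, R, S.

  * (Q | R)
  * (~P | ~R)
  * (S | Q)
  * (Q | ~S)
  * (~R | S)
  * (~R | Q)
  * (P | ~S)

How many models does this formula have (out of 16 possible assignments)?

Satisfying assignments:
  P=F Q=T R=F S=F
  P=T Q=T R=F S=F
  P=T Q=T R=F S=T
Count: 3.

3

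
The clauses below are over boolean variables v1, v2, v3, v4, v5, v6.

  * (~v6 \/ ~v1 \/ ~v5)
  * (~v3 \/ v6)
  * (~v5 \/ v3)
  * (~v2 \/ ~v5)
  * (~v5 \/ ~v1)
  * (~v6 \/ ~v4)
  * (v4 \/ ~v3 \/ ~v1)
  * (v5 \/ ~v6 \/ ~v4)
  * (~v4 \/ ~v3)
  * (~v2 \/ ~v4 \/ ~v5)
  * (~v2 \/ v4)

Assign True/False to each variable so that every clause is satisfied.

v1=1, v2=0, v3=0, v4=0, v5=0, v6=1

Pure literal: v2 appears only negated; assign v2 = False.
Branch on v1: take v1 = True.
  then v5 is forced to False.
For the remaining variables, v3 = False, v4 = False, v6 = True works.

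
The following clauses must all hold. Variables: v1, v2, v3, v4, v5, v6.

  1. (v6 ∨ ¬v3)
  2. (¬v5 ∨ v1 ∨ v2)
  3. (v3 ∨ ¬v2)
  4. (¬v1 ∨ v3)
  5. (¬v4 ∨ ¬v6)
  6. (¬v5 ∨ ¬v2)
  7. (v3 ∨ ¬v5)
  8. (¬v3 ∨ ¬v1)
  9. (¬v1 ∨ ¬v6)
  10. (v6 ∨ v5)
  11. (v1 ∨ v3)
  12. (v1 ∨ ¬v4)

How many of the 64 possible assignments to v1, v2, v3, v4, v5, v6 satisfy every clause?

2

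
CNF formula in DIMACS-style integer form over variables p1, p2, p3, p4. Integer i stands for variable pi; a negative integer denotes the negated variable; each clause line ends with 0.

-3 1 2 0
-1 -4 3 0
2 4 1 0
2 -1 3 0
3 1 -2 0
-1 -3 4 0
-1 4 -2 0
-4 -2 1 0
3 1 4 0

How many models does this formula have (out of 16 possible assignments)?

Satisfying assignments:
  p1=F p2=F p3=F p4=T
  p1=F p2=T p3=T p4=F
  p1=T p2=F p3=T p4=T
  p1=T p2=T p3=T p4=T
Count: 4.

4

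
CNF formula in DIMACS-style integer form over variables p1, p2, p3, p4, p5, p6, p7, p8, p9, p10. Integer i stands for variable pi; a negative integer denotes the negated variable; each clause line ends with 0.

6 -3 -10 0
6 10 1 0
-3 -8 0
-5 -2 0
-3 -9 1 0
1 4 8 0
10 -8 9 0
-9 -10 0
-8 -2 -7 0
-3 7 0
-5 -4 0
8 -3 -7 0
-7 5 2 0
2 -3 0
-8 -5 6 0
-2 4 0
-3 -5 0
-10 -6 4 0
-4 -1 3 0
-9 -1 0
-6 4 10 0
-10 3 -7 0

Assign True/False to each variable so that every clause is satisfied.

Branch on p1: take p1 = False.
Try p2 = True.
  then p5 is forced to False.
  then p4 is forced to True.
Set p3 = False and propagate.
For the remaining variables, p6 = True, p7 = False, p8 = True, p9 = True, p10 = False works.
Every clause has at least one true literal under this assignment.

p1=0, p2=1, p3=0, p4=1, p5=0, p6=1, p7=0, p8=1, p9=1, p10=0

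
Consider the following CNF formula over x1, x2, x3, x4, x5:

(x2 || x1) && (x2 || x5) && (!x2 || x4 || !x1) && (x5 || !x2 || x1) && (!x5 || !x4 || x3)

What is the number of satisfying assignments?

Split on x2, then x1.
  x2=1, x1=1: remaining (x3,x4,x5) ∈ {(0,1,0); (1,1,0); (1,1,1)} — 3.
  x2=1, x1=0: remaining (x3,x4,x5) ∈ {(0,0,1); (1,0,1); (1,1,1)} — 3.
  x2=0, x1=1: remaining (x3,x4,x5) ∈ {(0,0,1); (1,0,1); (1,1,1)} — 3.
  x2=0, x1=0: a clause becomes empty — 0.
Total: 3 + 3 + 3 + 0 = 9.

9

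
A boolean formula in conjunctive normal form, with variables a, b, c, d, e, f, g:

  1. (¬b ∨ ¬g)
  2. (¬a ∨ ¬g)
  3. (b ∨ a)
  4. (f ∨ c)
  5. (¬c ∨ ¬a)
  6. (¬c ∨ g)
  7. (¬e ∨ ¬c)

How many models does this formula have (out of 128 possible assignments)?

Case analysis on c and a:
  c=1, a=1: a clause becomes empty — 0.
  c=1, a=0: a clause becomes empty — 0.
  c=0, a=1: forces f=1; g=0; b, d, e free → 2^3 = 8.
  c=0, a=0: remaining (b,d,e,f,g) ∈ {(1,0,0,1,0); (1,0,1,1,0); (1,1,0,1,0); (1,1,1,1,0)} — 4.
Total: 0 + 0 + 8 + 4 = 12.

12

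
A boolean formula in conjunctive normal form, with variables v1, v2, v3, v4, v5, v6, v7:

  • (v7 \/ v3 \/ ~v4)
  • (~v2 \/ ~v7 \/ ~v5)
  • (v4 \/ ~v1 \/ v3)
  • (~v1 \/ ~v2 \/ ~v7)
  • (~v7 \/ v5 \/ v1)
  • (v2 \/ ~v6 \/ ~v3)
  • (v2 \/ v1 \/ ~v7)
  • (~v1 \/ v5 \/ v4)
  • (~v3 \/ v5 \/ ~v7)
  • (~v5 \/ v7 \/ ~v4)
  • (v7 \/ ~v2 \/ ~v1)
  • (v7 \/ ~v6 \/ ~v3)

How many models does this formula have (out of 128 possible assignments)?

22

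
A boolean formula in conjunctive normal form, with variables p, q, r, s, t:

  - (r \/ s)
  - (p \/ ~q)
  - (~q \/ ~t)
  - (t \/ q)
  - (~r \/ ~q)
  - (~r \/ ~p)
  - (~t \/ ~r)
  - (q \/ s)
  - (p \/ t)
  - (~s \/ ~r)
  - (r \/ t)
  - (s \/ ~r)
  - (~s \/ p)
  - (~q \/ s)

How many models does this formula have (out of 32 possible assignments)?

Satisfying assignments:
  p=1 q=0 r=0 s=1 t=1
Count: 1.

1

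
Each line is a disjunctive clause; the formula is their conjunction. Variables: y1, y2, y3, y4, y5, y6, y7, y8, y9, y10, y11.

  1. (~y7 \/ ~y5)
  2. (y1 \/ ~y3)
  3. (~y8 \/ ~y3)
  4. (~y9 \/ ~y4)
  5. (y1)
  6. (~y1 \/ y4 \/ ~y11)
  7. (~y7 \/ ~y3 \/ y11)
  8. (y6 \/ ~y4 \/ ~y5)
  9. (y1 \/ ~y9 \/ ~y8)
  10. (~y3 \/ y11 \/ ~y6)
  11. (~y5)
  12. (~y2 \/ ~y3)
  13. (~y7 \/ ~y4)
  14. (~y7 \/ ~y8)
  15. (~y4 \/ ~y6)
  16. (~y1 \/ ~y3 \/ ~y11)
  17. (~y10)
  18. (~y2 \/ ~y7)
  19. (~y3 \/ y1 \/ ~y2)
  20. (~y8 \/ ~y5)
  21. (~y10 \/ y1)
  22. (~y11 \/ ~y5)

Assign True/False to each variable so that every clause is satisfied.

y1=T, y2=T, y3=F, y4=F, y5=F, y6=T, y7=F, y8=T, y9=T, y10=F, y11=F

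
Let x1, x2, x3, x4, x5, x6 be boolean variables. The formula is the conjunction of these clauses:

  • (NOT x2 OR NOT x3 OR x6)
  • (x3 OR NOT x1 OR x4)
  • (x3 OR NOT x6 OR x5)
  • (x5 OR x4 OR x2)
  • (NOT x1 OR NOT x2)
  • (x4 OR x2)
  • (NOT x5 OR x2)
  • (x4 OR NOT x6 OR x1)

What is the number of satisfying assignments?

Case analysis on x2 and x4:
  x2=1, x4=1: 5 of the 16 assignments to (x1,x3,x5,x6) work.
  x2=1, x4=0: remaining (x1,x3,x5,x6) ∈ {(0,0,0,0); (0,0,1,0)} — 2.
  x2=0, x4=1: x1 free; 3 ways for (x3,x5,x6) × 2^1 = 6.
  x2=0, x4=0: a clause becomes empty — 0.
Total: 5 + 2 + 6 + 0 = 13.

13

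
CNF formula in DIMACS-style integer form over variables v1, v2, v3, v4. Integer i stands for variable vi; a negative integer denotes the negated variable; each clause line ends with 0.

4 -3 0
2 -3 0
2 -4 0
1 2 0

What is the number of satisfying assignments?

7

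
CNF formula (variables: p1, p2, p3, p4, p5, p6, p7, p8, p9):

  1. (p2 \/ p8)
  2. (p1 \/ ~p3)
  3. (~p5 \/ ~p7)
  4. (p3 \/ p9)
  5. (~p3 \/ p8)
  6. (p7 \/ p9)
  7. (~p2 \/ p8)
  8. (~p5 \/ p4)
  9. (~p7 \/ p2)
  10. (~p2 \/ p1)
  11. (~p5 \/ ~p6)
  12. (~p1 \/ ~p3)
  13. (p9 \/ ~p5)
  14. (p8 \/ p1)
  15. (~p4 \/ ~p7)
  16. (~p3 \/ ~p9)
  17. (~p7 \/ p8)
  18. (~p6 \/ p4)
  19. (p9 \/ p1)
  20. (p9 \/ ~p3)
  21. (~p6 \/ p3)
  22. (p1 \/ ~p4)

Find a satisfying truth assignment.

p1 = True, p2 = True, p3 = False, p4 = False, p5 = False, p6 = False, p7 = False, p8 = True, p9 = True

Pure literal: p5 appears only negated; assign p5 = False.
Pure literal: p6 appears only negated; assign p6 = False.
Try p1 = True.
  then p3 is forced to False.
  then p9 is forced to True.
Set p2 = True and propagate.
  then p8 is forced to True.
Branch on p4: take p4 = False.
p7 is now unconstrained; take p7 = False.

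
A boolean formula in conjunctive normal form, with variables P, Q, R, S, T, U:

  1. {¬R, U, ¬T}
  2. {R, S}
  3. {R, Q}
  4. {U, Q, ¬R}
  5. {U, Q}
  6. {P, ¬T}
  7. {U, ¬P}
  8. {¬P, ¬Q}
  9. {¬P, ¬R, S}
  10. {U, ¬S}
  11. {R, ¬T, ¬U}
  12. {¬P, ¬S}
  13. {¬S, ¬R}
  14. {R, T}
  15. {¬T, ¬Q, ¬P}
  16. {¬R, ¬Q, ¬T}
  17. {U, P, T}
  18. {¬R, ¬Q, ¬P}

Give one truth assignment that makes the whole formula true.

P=F, Q=F, R=T, S=F, T=F, U=T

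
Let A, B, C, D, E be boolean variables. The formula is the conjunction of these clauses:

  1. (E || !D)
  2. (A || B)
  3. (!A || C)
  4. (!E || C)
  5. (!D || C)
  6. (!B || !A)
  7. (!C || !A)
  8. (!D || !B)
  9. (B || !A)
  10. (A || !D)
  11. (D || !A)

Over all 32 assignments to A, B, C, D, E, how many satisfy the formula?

3

The models are:
  A=0 B=1 C=0 D=0 E=0
  A=0 B=1 C=1 D=0 E=0
  A=0 B=1 C=1 D=0 E=1
Count: 3.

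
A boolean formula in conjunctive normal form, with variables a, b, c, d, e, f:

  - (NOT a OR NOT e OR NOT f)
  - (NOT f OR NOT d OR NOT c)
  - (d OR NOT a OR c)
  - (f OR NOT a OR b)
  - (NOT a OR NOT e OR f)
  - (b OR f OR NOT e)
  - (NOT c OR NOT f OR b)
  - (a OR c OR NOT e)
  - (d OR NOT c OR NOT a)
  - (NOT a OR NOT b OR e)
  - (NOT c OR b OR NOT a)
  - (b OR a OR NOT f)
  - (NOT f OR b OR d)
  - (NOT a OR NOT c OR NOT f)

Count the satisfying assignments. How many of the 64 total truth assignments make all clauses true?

15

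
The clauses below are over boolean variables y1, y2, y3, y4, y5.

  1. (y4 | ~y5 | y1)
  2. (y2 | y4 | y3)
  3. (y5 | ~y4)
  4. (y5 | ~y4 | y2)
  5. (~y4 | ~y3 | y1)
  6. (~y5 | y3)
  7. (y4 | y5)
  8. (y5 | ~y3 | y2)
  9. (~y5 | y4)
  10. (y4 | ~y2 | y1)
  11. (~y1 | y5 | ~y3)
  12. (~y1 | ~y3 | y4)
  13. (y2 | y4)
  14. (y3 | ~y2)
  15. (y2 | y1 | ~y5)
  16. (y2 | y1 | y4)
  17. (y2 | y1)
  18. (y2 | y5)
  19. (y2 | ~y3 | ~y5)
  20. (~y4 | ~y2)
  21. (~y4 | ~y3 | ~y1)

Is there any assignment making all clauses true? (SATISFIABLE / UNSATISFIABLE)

y4 = True:
  propagation gives y5=True, y3=True, y1=True; an empty clause results — contradiction.
y4 = False:
  propagation gives y5=True; an empty clause results — contradiction.
Every branch closes, so no satisfying assignment exists.

UNSATISFIABLE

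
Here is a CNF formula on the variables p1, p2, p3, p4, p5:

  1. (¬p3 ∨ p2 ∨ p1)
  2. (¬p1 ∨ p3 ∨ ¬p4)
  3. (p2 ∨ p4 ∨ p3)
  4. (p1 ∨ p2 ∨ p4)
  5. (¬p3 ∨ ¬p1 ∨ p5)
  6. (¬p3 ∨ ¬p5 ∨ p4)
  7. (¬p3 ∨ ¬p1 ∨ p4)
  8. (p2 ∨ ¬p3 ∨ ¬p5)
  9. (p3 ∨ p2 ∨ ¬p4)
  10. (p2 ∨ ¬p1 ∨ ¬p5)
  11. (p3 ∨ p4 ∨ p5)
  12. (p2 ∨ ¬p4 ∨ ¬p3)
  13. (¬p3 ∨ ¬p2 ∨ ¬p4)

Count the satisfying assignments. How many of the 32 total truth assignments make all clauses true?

The models are:
  p1=0 p2=1 p3=0 p4=0 p5=1
  p1=0 p2=1 p3=0 p4=1 p5=0
  p1=0 p2=1 p3=0 p4=1 p5=1
  p1=0 p2=1 p3=1 p4=0 p5=0
  p1=1 p2=1 p3=0 p4=0 p5=1
Count: 5.

5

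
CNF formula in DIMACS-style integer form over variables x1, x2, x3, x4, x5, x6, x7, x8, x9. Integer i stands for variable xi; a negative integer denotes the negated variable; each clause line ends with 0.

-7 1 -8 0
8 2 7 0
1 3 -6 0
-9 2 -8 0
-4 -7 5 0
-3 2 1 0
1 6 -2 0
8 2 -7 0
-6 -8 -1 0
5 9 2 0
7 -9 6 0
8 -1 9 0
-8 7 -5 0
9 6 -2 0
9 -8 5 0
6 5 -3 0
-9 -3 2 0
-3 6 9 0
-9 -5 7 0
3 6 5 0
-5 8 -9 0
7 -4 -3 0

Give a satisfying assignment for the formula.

Pure literal: x4 appears only negated; assign x4 = False.
Set x1 = True and propagate.
Set x2 = True and propagate.
Try x3 = False.
The remaining clauses are satisfied by x5 = False, x6 = True, x7 = True, x8 = False, x9 = True.
Every clause has at least one true literal under this assignment.
Check each clause:
  1. (x1 || !x8 || !x7) — !x8 is true.
  2. (x2 || x8 || x7) — x2 is true.
  3. (x1 || !x6 || x3) — x1 is true.
  4. (!x8 || x2 || !x9) — !x8 is true.
  5. (x5 || !x7 || !x4) — !x4 is true.
  6. (x1 || x2 || !x3) — x1 is true.
  7. (x1 || !x2 || x6) — x1 is true.
  8. (x2 || !x7 || x8) — x2 is true.
  9. (!x1 || !x6 || !x8) — !x8 is true.
  10. (x2 || x9 || x5) — x9 is true.
  11. (x7 || x6 || !x9) — x7 is true.
  12. (!x1 || x9 || x8) — x9 is true.
  13. (!x8 || !x5 || x7) — !x8 is true.
  14. (!x2 || x9 || x6) — x9 is true.
  15. (!x8 || x5 || x9) — !x8 is true.
  16. (x6 || !x3 || x5) — !x3 is true.
  17. (x2 || !x9 || !x3) — x2 is true.
  18. (!x3 || x6 || x9) — x9 is true.
  19. (!x5 || x7 || !x9) — !x5 is true.
  20. (x6 || x3 || x5) — x6 is true.
  21. (x8 || !x9 || !x5) — !x5 is true.
  22. (x7 || !x3 || !x4) — !x4 is true.

x1=True  x2=True  x3=False  x4=False  x5=False  x6=True  x7=True  x8=False  x9=True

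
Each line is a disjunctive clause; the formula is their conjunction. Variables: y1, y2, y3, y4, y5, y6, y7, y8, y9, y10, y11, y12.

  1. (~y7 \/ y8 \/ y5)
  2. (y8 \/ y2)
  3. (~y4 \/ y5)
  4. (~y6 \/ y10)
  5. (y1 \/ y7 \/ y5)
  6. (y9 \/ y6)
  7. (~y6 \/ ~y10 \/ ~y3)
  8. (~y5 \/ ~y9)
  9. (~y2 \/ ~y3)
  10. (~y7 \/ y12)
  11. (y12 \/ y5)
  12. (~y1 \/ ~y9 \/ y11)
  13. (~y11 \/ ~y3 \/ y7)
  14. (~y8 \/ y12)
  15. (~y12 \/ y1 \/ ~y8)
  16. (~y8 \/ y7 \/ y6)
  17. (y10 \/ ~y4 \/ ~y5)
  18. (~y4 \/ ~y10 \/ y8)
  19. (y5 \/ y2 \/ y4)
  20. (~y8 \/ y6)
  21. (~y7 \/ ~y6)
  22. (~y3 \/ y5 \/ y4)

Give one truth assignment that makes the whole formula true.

y1=T, y2=T, y3=F, y4=F, y5=F, y6=T, y7=F, y8=T, y9=T, y10=T, y11=T, y12=T

Pure literal: y3 appears only negated; assign y3 = False.
Set y1 = True and propagate.
Set y2 = True and propagate.
For the remaining variables, y4 = False, y5 = False, y6 = True, y7 = False, y8 = True, y9 = True, y10 = True, y11 = True, y12 = True works.
Every clause has at least one true literal under this assignment.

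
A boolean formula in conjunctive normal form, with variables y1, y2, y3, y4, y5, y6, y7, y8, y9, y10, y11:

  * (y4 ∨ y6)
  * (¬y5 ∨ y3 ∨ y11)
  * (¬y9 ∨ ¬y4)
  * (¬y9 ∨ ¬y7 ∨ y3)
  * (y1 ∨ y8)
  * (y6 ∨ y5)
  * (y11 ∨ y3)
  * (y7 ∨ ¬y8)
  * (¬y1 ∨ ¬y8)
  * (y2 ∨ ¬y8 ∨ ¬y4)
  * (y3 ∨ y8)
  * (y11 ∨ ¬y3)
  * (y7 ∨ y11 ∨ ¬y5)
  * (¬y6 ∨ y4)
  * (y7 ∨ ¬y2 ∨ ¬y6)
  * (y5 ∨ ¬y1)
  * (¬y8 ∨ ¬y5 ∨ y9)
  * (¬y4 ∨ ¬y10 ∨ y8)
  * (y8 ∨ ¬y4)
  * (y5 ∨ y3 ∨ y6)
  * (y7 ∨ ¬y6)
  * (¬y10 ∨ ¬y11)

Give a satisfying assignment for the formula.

y1=F  y2=T  y3=T  y4=T  y5=F  y6=T  y7=T  y8=T  y9=F  y10=F  y11=T

Check each clause:
  1. (y6 ∨ y4) — y4 is true.
  2. (¬y5 ∨ y11 ∨ y3) — y11 is true.
  3. (¬y9 ∨ ¬y4) — ¬y9 is true.
  4. (¬y7 ∨ ¬y9 ∨ y3) — y3 is true.
  5. (y1 ∨ y8) — y8 is true.
  6. (y5 ∨ y6) — y6 is true.
  7. (y11 ∨ y3) — y3 is true.
  8. (y7 ∨ ¬y8) — y7 is true.
  9. (¬y8 ∨ ¬y1) — ¬y1 is true.
  10. (¬y4 ∨ y2 ∨ ¬y8) — y2 is true.
  11. (y3 ∨ y8) — y8 is true.
  12. (¬y3 ∨ y11) — y11 is true.
  13. (y11 ∨ ¬y5 ∨ y7) — y11 is true.
  14. (¬y6 ∨ y4) — y4 is true.
  15. (¬y2 ∨ y7 ∨ ¬y6) — y7 is true.
  16. (¬y1 ∨ y5) — ¬y1 is true.
  17. (y9 ∨ ¬y5 ∨ ¬y8) — ¬y5 is true.
  18. (¬y4 ∨ y8 ∨ ¬y10) — y8 is true.
  19. (¬y4 ∨ y8) — y8 is true.
  20. (y5 ∨ y3 ∨ y6) — y3 is true.
  21. (¬y6 ∨ y7) — y7 is true.
  22. (¬y11 ∨ ¬y10) — ¬y10 is true.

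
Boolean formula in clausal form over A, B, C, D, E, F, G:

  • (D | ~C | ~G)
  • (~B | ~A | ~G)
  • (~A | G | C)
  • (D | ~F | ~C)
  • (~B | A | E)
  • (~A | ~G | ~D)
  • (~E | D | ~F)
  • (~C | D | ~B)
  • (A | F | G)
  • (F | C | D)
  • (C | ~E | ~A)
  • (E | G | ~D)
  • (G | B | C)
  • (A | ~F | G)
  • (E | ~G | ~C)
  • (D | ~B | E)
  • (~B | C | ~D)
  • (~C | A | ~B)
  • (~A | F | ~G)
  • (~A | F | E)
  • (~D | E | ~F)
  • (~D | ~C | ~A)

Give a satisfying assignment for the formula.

A = T, B = F, C = T, D = F, E = T, F = F, G = F

Check each clause:
  1. (D | ~G | ~C) — ~G is true.
  2. (~B | ~G | ~A) — ~G is true.
  3. (~A | C | G) — C is true.
  4. (~F | D | ~C) — ~F is true.
  5. (E | ~B | A) — A is true.
  6. (~G | ~A | ~D) — ~G is true.
  7. (~E | D | ~F) — ~F is true.
  8. (~C | ~B | D) — ~B is true.
  9. (A | F | G) — A is true.
  10. (D | F | C) — C is true.
  11. (C | ~E | ~A) — C is true.
  12. (G | E | ~D) — ~D is true.
  13. (C | B | G) — C is true.
  14. (~F | A | G) — A is true.
  15. (~C | ~G | E) — E is true.
  16. (E | ~B | D) — E is true.
  17. (C | ~B | ~D) — C is true.
  18. (A | ~C | ~B) — A is true.
  19. (F | ~A | ~G) — ~G is true.
  20. (F | E | ~A) — E is true.
  21. (~F | E | ~D) — ~F is true.
  22. (~C | ~D | ~A) — ~D is true.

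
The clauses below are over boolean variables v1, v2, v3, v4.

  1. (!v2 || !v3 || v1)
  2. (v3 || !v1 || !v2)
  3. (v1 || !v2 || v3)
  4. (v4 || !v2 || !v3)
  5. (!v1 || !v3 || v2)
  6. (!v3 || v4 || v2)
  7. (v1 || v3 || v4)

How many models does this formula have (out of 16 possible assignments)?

5

The models are:
  v1=F v2=F v3=F v4=T
  v1=F v2=F v3=T v4=T
  v1=T v2=F v3=F v4=F
  v1=T v2=F v3=F v4=T
  v1=T v2=T v3=T v4=T
That's 5 in total.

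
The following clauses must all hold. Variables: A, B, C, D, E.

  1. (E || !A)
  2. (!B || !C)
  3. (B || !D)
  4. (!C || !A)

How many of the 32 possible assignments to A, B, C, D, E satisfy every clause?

Case analysis on A and B:
  A=T, B=T: remaining (C,D,E) ∈ {(F,F,T); (F,T,T)} — 2.
  A=T, B=F: remaining (C,D,E) ∈ {(F,F,T)} — 1.
  A=F, B=T: remaining (C,D,E) ∈ {(F,F,F); (F,F,T); (F,T,F); (F,T,T)} — 4.
  A=F, B=F: remaining (C,D,E) ∈ {(F,F,F); (F,F,T); (T,F,F); (T,F,T)} — 4.
Total: 2 + 1 + 4 + 4 = 11.

11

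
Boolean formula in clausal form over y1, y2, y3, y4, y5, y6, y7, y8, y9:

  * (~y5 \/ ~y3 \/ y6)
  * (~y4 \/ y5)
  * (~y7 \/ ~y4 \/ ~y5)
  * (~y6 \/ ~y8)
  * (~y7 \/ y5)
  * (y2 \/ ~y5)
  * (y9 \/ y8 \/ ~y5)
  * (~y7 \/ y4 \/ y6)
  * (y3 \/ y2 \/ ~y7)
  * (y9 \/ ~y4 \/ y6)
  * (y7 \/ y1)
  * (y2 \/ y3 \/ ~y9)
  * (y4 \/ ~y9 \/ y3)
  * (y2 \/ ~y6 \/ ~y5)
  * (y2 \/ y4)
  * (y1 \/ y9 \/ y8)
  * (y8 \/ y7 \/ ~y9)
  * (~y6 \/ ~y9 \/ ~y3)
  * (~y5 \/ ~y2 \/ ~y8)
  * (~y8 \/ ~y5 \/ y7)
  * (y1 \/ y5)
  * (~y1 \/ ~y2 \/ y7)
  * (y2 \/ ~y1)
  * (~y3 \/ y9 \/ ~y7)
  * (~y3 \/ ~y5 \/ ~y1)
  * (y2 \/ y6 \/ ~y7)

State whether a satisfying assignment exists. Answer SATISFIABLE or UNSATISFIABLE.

y5 = True:
  propagation gives y2=True, y8=False, y9=True, y7=True; an empty clause results — contradiction.
y5 = False:
  propagation gives y4=False, y7=False, y1=True, y2=True; an empty clause results — contradiction.
Every branch closes, so no satisfying assignment exists.

UNSATISFIABLE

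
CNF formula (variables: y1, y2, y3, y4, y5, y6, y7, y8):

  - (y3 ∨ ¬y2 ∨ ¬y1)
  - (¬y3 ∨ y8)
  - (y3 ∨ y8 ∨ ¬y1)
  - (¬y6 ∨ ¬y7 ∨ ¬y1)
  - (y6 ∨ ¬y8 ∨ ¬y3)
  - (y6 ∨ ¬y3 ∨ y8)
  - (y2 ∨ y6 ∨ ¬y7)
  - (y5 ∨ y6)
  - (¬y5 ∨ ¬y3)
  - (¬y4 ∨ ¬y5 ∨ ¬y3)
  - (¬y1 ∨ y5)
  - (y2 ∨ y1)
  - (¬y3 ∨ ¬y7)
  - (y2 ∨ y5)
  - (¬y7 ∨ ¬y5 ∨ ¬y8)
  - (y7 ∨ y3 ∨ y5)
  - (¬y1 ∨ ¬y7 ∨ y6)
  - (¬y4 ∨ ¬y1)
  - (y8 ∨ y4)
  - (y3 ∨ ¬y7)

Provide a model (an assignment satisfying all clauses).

y1=False, y2=True, y3=False, y4=False, y5=True, y6=False, y7=False, y8=True

Check each clause:
  1. (¬y1 ∨ ¬y2 ∨ y3) — ¬y1 is true.
  2. (¬y3 ∨ y8) — y8 is true.
  3. (y3 ∨ ¬y1 ∨ y8) — y8 is true.
  4. (¬y7 ∨ ¬y6 ∨ ¬y1) — ¬y7 is true.
  5. (¬y8 ∨ y6 ∨ ¬y3) — ¬y3 is true.
  6. (¬y3 ∨ y8 ∨ y6) — y8 is true.
  7. (¬y7 ∨ y2 ∨ y6) — ¬y7 is true.
  8. (y5 ∨ y6) — y5 is true.
  9. (¬y5 ∨ ¬y3) — ¬y3 is true.
  10. (¬y4 ∨ ¬y3 ∨ ¬y5) — ¬y4 is true.
  11. (y5 ∨ ¬y1) — y5 is true.
  12. (y2 ∨ y1) — y2 is true.
  13. (¬y3 ∨ ¬y7) — ¬y7 is true.
  14. (y2 ∨ y5) — y2 is true.
  15. (¬y8 ∨ ¬y7 ∨ ¬y5) — ¬y7 is true.
  16. (y5 ∨ y7 ∨ y3) — y5 is true.
  17. (y6 ∨ ¬y1 ∨ ¬y7) — ¬y7 is true.
  18. (¬y4 ∨ ¬y1) — ¬y4 is true.
  19. (y8 ∨ y4) — y8 is true.
  20. (y3 ∨ ¬y7) — ¬y7 is true.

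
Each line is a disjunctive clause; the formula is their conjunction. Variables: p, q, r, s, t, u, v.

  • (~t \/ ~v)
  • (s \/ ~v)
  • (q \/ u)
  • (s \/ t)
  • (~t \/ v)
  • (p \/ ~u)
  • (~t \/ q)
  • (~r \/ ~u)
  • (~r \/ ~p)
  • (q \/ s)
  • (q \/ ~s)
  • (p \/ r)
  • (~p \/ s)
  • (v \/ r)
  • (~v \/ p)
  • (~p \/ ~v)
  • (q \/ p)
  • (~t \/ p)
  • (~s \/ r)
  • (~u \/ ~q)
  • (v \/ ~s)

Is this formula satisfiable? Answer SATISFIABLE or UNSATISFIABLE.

UNSATISFIABLE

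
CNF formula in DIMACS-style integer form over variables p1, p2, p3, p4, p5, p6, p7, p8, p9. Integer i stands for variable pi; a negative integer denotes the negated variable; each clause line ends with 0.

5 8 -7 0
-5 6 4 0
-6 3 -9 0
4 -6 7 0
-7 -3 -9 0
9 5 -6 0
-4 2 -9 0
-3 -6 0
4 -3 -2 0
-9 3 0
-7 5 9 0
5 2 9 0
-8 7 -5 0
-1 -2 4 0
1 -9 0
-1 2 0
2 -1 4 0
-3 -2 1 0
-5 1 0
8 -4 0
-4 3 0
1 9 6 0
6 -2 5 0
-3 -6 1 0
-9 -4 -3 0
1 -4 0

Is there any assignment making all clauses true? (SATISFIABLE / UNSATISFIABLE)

SATISFIABLE

Try p1 = True.
  then p2 is forced to True.
  then p4 is forced to True.
  then p8 is forced to True.
  then p3 is forced to True.
  then p6 is forced to False.
  then p5 is forced to True.
  then p7 is forced to True.
  then p9 is forced to False.
So p1 = T, p2 = T, p3 = T, p4 = T, p5 = T, p6 = F, p7 = T, p8 = T, p9 = F is a satisfying assignment.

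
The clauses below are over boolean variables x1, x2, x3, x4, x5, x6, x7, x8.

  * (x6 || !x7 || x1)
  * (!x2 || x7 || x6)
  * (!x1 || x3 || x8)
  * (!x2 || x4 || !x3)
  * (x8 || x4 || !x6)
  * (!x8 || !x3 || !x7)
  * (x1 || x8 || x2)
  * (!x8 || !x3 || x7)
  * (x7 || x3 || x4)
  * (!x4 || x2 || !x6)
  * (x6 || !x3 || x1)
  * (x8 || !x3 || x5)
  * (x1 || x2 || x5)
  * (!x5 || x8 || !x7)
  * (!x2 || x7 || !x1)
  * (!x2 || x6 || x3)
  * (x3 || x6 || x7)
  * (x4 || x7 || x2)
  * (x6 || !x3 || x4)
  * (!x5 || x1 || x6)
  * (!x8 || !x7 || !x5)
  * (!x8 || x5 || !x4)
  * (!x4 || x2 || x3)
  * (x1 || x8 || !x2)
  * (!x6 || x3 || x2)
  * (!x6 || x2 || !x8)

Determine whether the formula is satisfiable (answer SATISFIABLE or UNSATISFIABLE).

SATISFIABLE

Branch on x1: take x1 = False.
Try x2 = True.
  then x8 is forced to True.
Branch on x3: take x3 = False.
  then x6 is forced to True.
The remaining clauses are satisfied by x4 = False, x5 = False, x7 = True.
Every clause has at least one true literal under this assignment.
So x1=F, x2=T, x3=F, x4=F, x5=F, x6=T, x7=T, x8=T is a satisfying assignment.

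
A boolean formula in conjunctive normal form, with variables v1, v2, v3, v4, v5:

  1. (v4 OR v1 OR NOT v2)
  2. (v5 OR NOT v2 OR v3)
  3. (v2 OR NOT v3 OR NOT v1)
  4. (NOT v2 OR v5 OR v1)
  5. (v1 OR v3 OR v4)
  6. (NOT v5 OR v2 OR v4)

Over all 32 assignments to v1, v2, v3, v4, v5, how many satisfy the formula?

Split on v2, then v1.
  v2=1, v1=1: v4 free; 3 ways for (v3,v5) × 2^1 = 6.
  v2=1, v1=0: remaining (v3,v4,v5) ∈ {(0,1,1); (1,1,1)} — 2.
  v2=0, v1=1: remaining (v3,v4,v5) ∈ {(0,0,0); (0,1,0); (0,1,1)} — 3.
  v2=0, v1=0: 5 of the 8 assignments to (v3,v4,v5) work.
Total: 6 + 2 + 3 + 5 = 16.

16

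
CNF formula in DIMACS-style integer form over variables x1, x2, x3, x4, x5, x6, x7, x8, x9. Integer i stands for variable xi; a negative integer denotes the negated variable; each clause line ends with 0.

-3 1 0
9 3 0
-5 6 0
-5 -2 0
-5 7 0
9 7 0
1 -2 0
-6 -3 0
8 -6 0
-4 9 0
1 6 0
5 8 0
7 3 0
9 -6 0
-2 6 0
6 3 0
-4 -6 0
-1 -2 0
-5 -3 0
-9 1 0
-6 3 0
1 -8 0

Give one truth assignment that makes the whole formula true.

x1=True, x2=False, x3=True, x4=True, x5=False, x6=False, x7=True, x8=True, x9=True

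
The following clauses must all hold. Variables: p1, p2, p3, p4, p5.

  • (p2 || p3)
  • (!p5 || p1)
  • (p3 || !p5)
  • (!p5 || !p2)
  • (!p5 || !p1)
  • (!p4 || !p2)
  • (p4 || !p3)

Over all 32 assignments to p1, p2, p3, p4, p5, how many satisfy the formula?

4

The models are:
  p1=F p2=F p3=T p4=T p5=F
  p1=F p2=T p3=F p4=F p5=F
  p1=T p2=F p3=T p4=T p5=F
  p1=T p2=T p3=F p4=F p5=F
Count: 4.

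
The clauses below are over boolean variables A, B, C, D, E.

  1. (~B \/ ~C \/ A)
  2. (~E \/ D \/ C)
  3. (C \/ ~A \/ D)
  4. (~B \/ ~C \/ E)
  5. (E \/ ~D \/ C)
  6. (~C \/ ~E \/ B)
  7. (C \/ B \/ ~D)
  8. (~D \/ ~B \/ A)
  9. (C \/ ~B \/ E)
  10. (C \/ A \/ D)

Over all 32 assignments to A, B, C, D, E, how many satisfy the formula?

The models are:
  A=F B=F C=T D=F E=F
  A=F B=F C=T D=T E=F
  A=T B=F C=T D=F E=F
  A=T B=F C=T D=T E=F
  A=T B=T C=F D=T E=T
  A=T B=T C=T D=F E=T
  A=T B=T C=T D=T E=T
Count: 7.

7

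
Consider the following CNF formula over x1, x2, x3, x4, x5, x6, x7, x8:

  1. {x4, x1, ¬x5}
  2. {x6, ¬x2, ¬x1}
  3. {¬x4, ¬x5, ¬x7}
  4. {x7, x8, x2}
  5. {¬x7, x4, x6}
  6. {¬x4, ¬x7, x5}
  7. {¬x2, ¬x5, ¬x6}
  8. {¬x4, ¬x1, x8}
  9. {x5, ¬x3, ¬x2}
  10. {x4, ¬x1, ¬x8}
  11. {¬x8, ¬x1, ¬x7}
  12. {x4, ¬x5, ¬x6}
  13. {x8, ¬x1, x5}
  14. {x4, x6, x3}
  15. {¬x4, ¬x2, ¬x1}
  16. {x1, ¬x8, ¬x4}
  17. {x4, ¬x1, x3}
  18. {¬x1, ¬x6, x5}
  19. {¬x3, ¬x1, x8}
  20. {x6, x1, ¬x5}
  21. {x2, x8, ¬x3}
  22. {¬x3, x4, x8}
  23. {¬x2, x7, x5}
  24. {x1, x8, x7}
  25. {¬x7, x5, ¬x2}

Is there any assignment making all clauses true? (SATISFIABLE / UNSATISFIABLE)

Try x1 = False.
Try x2 = False.
Branch on x3: take x3 = True.
  then x8 is forced to True.
  then x4 is forced to False.
  then x5 is forced to False.
For the remaining variables, x6 = True, x7 = False works.
Every clause has at least one true literal under this assignment.
So x1=F  x2=F  x3=T  x4=F  x5=F  x6=T  x7=F  x8=T is a satisfying assignment.

SATISFIABLE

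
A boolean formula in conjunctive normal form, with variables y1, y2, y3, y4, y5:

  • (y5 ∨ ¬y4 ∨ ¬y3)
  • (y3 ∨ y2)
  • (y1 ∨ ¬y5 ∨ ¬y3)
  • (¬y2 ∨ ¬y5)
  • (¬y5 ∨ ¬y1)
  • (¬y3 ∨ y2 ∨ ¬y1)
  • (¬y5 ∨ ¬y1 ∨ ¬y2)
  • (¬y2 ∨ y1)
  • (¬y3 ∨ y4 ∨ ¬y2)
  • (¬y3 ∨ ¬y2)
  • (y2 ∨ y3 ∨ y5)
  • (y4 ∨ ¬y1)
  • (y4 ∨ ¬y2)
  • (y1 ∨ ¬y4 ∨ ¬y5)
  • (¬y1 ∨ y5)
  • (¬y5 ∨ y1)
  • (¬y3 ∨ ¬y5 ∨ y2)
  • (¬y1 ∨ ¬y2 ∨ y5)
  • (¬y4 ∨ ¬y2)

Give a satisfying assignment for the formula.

Set y1 = False and propagate.
  then y2 is forced to False.
  then y3 is forced to True.
  then y5 is forced to False.
  then y4 is forced to False.

y1 = False  y2 = False  y3 = True  y4 = False  y5 = False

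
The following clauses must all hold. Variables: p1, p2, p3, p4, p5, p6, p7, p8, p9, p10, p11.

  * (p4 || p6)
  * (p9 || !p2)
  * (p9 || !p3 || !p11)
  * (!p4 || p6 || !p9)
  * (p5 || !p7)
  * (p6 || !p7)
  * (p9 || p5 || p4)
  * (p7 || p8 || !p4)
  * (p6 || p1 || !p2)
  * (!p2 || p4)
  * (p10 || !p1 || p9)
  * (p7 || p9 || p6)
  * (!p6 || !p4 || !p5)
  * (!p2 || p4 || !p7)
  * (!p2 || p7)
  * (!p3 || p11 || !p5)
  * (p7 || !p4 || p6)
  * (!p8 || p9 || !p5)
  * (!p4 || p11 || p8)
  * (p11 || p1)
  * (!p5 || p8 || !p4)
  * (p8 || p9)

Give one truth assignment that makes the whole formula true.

p1=T, p2=F, p3=F, p4=F, p5=F, p6=T, p7=F, p8=T, p9=T, p10=T, p11=F

Pure literal: p2 appears only negated; assign p2 = False.
Pure literal: p3 appears only negated; assign p3 = False.
Try p1 = True.
Set p4 = False and propagate.
  then p6 is forced to True.
Try p5 = False.
  then p7 is forced to False.
  then p9 is forced to True.
p8, p10, p11 are now unconstrained; take p8 = True, p10 = True, p11 = False.
Check each clause:
  1. (p6 || p4) — p6 is true.
  2. (!p2 || p9) — p9 is true.
  3. (!p11 || p9 || !p3) — p9 is true.
  4. (!p9 || !p4 || p6) — !p4 is true.
  5. (!p7 || p5) — !p7 is true.
  6. (p6 || !p7) — !p7 is true.
  7. (p4 || p5 || p9) — p9 is true.
  8. (!p4 || p7 || p8) — p8 is true.
  9. (p1 || p6 || !p2) — p1 is true.
  10. (p4 || !p2) — !p2 is true.
  11. (p9 || p10 || !p1) — p9 is true.
  12. (p7 || p6 || p9) — p9 is true.
  13. (!p5 || !p6 || !p4) — !p5 is true.
  14. (p4 || !p7 || !p2) — !p7 is true.
  15. (!p2 || p7) — !p2 is true.
  16. (!p3 || !p5 || p11) — !p3 is true.
  17. (!p4 || p6 || p7) — !p4 is true.
  18. (p9 || !p8 || !p5) — p9 is true.
  19. (!p4 || p8 || p11) — p8 is true.
  20. (p1 || p11) — p1 is true.
  21. (!p4 || !p5 || p8) — p8 is true.
  22. (p9 || p8) — p8 is true.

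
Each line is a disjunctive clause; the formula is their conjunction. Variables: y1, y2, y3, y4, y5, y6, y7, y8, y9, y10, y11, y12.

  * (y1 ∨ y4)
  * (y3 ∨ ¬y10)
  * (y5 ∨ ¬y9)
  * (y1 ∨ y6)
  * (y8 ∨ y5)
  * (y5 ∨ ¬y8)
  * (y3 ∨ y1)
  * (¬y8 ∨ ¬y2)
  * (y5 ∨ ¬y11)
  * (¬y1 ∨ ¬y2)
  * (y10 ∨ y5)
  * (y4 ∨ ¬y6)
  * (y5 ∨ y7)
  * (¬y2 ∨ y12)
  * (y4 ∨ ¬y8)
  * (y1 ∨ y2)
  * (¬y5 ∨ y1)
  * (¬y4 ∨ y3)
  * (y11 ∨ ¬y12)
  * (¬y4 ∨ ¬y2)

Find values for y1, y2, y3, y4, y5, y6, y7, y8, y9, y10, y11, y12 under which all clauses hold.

y1=1, y2=0, y3=1, y4=1, y5=1, y6=1, y7=0, y8=1, y9=1, y10=1, y11=1, y12=0

y3 occurs only positively in the remaining clauses — set y3 = True.
Try y1 = True.
  then y2 is forced to False.
Try y4 = True.
The remaining clauses are satisfied by y5 = True, y6 = True, y7 = False, y8 = True, y9 = True, y10 = True, y11 = True, y12 = False.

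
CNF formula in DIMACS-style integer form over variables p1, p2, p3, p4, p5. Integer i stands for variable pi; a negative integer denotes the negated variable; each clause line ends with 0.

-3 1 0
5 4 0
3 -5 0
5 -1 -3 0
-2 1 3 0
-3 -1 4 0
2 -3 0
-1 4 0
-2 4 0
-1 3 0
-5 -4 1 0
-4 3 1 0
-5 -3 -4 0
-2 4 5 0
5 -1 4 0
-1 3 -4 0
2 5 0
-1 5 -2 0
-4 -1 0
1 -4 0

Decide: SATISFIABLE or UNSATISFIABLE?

p1 = True:
  propagation gives p4=True; an empty clause results — contradiction.
p1 = False:
  propagation gives p3=False, p5=False, p4=True; an empty clause results — contradiction.
Every branch closes, so no satisfying assignment exists.

UNSATISFIABLE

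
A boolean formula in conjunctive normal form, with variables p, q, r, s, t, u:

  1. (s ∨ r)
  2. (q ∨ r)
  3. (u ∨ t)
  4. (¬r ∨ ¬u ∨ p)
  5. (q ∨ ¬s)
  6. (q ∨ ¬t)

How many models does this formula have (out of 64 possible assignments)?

15

Case analysis on q and r:
  q=1, r=1: s free; 4 ways for (p,t,u) × 2^1 = 8.
  q=1, r=0: p free; 3 ways for (s,t,u) × 2^1 = 6.
  q=0, r=1: remaining (p,s,t,u) ∈ {(1,0,0,1)} — 1.
  q=0, r=0: a clause becomes empty — 0.
Total: 8 + 6 + 1 + 0 = 15.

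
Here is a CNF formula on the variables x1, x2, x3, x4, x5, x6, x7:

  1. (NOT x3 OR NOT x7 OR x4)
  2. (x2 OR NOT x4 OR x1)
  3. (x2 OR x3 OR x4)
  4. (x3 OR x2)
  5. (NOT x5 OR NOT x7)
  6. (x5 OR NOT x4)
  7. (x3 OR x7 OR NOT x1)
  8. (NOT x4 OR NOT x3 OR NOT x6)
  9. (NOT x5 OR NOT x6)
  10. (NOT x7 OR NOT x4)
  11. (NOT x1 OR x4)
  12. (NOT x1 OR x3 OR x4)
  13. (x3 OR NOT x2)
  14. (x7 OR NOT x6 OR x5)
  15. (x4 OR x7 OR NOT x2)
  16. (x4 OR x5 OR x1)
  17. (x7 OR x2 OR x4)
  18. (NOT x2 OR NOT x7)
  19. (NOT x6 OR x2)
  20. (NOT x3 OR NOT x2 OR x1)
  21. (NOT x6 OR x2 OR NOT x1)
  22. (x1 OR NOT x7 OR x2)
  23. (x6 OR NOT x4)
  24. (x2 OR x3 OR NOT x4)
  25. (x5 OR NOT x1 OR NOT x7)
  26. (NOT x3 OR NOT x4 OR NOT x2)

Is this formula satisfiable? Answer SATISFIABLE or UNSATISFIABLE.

x4 = True:
  propagation gives x5=True, x7=False, x6=False; an empty clause results — contradiction.
x4 = False:
  propagation gives x1=False, x5=True, x7=False, x6=False; an empty clause results — contradiction.
Every branch closes, so no satisfying assignment exists.

UNSATISFIABLE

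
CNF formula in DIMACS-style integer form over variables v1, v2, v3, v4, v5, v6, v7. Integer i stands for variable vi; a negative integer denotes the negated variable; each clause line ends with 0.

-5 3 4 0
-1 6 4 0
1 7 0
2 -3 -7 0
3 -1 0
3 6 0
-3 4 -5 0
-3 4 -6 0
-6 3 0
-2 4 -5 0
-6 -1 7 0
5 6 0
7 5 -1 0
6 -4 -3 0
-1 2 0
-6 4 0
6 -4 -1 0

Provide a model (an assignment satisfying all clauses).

v1=False, v2=True, v3=True, v4=True, v5=True, v6=True, v7=True

Check each clause:
  1. (v3 ∨ v4 ∨ ¬v5) — v3 is true.
  2. (v6 ∨ ¬v1 ∨ v4) — v4 is true.
  3. (v1 ∨ v7) — v7 is true.
  4. (v2 ∨ ¬v7 ∨ ¬v3) — v2 is true.
  5. (v3 ∨ ¬v1) — v3 is true.
  6. (v6 ∨ v3) — v3 is true.
  7. (v4 ∨ ¬v5 ∨ ¬v3) — v4 is true.
  8. (¬v3 ∨ v4 ∨ ¬v6) — v4 is true.
  9. (¬v6 ∨ v3) — v3 is true.
  10. (¬v5 ∨ v4 ∨ ¬v2) — v4 is true.
  11. (¬v6 ∨ v7 ∨ ¬v1) — ¬v1 is true.
  12. (v6 ∨ v5) — v5 is true.
  13. (¬v1 ∨ v5 ∨ v7) — v5 is true.
  14. (¬v4 ∨ v6 ∨ ¬v3) — v6 is true.
  15. (v2 ∨ ¬v1) — v2 is true.
  16. (v4 ∨ ¬v6) — v4 is true.
  17. (¬v4 ∨ ¬v1 ∨ v6) — ¬v1 is true.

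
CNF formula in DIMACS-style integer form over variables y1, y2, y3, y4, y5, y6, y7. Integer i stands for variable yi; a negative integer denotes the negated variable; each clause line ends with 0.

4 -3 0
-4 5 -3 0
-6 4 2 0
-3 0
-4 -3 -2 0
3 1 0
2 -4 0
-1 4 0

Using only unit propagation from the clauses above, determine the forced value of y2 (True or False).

(!y3) is a unit clause: y3 = False.
From (y3 || y1) and y3 = False: y1 = True.
In (!y1 || y4), !y1 is now false; y4 must hold, so y4 = True.
(!y4 || y2): since y4 = True, the clause reduces to (y2). y2 = True.

True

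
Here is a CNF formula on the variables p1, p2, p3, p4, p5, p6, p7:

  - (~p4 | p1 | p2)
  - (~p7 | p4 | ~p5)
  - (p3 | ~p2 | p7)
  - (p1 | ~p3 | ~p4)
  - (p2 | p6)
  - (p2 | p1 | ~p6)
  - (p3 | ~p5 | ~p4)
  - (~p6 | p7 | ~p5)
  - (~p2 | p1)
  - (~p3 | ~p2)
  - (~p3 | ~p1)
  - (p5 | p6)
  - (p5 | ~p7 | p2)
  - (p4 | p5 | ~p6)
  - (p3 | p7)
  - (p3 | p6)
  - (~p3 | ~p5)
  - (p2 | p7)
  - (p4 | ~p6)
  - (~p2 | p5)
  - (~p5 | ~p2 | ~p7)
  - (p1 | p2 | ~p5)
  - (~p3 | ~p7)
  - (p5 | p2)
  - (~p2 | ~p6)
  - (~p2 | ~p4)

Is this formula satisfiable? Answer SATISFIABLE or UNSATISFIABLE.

UNSATISFIABLE

p2 = True:
  propagation gives p1=True, p3=False, p7=True, p6=True; an empty clause results — contradiction.
p2 = False:
  propagation gives p6=True, p1=True, p3=False, p7=True; an empty clause results — contradiction.
Every branch closes, so no satisfying assignment exists.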